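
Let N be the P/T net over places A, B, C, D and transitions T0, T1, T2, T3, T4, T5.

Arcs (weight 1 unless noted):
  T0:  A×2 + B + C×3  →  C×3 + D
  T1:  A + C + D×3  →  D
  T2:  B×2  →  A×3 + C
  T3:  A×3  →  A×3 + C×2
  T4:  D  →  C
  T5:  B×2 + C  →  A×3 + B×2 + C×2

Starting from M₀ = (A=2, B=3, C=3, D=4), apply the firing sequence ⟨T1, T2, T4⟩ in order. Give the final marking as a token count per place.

step 1: fire T1:  (A=2, B=3, C=3, D=4) → (A=1, B=3, C=2, D=2)
step 2: fire T2:  (A=1, B=3, C=2, D=2) → (A=4, B=1, C=3, D=2)
step 3: fire T4:  (A=4, B=1, C=3, D=2) → (A=4, B=1, C=4, D=1)

(A=4, B=1, C=4, D=1)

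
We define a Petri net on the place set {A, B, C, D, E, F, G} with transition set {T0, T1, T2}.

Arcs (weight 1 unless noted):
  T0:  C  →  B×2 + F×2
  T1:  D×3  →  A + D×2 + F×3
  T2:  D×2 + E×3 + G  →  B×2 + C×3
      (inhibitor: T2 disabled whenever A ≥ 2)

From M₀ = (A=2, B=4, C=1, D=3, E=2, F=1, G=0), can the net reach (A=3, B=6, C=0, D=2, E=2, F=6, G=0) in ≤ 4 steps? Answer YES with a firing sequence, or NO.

step 1: fire T0:  (A=2, B=4, C=1, D=3, E=2, F=1, G=0) → (A=2, B=6, C=0, D=3, E=2, F=3, G=0)
step 2: fire T1:  (A=2, B=6, C=0, D=3, E=2, F=3, G=0) → (A=3, B=6, C=0, D=2, E=2, F=6, G=0)

YES — reachable via ⟨T0, T1⟩ (2 firings)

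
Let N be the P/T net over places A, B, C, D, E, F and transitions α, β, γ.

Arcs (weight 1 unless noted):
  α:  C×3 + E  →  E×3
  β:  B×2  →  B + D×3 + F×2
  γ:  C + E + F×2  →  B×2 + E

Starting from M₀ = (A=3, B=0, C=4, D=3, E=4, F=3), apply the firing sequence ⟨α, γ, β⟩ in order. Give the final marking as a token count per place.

(A=3, B=1, C=0, D=6, E=6, F=3)

step 1: fire α:  (A=3, B=0, C=4, D=3, E=4, F=3) → (A=3, B=0, C=1, D=3, E=6, F=3)
step 2: fire γ:  (A=3, B=0, C=1, D=3, E=6, F=3) → (A=3, B=2, C=0, D=3, E=6, F=1)
step 3: fire β:  (A=3, B=2, C=0, D=3, E=6, F=1) → (A=3, B=1, C=0, D=6, E=6, F=3)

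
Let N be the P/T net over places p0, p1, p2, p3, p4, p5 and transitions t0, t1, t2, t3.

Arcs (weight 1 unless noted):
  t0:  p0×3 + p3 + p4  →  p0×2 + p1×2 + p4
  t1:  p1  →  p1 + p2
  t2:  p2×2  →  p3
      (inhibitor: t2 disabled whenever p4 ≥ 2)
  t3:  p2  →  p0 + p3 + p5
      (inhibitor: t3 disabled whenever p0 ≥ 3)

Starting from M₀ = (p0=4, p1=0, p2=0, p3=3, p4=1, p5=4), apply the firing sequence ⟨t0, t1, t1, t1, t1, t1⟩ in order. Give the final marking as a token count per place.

step 1: fire t0:  (p0=4, p1=0, p2=0, p3=3, p4=1, p5=4) → (p0=3, p1=2, p2=0, p3=2, p4=1, p5=4)
step 2: fire t1:  (p0=3, p1=2, p2=0, p3=2, p4=1, p5=4) → (p0=3, p1=2, p2=1, p3=2, p4=1, p5=4)
step 3: fire t1:  (p0=3, p1=2, p2=1, p3=2, p4=1, p5=4) → (p0=3, p1=2, p2=2, p3=2, p4=1, p5=4)
step 4: fire t1:  (p0=3, p1=2, p2=2, p3=2, p4=1, p5=4) → (p0=3, p1=2, p2=3, p3=2, p4=1, p5=4)
step 5: fire t1:  (p0=3, p1=2, p2=3, p3=2, p4=1, p5=4) → (p0=3, p1=2, p2=4, p3=2, p4=1, p5=4)
step 6: fire t1:  (p0=3, p1=2, p2=4, p3=2, p4=1, p5=4) → (p0=3, p1=2, p2=5, p3=2, p4=1, p5=4)

(p0=3, p1=2, p2=5, p3=2, p4=1, p5=4)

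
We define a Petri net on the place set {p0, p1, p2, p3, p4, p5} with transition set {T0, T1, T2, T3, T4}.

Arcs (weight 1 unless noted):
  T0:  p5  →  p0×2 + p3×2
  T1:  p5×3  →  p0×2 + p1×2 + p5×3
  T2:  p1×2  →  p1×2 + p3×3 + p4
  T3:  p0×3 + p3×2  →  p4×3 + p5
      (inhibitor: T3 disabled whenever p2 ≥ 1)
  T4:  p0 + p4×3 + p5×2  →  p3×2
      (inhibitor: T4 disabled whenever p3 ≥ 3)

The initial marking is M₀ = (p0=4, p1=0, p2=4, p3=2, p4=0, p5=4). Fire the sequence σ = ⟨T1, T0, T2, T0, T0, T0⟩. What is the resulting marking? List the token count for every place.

step 1: fire T1:  (p0=4, p1=0, p2=4, p3=2, p4=0, p5=4) → (p0=6, p1=2, p2=4, p3=2, p4=0, p5=4)
step 2: fire T0:  (p0=6, p1=2, p2=4, p3=2, p4=0, p5=4) → (p0=8, p1=2, p2=4, p3=4, p4=0, p5=3)
step 3: fire T2:  (p0=8, p1=2, p2=4, p3=4, p4=0, p5=3) → (p0=8, p1=2, p2=4, p3=7, p4=1, p5=3)
step 4: fire T0:  (p0=8, p1=2, p2=4, p3=7, p4=1, p5=3) → (p0=10, p1=2, p2=4, p3=9, p4=1, p5=2)
step 5: fire T0:  (p0=10, p1=2, p2=4, p3=9, p4=1, p5=2) → (p0=12, p1=2, p2=4, p3=11, p4=1, p5=1)
step 6: fire T0:  (p0=12, p1=2, p2=4, p3=11, p4=1, p5=1) → (p0=14, p1=2, p2=4, p3=13, p4=1, p5=0)

(p0=14, p1=2, p2=4, p3=13, p4=1, p5=0)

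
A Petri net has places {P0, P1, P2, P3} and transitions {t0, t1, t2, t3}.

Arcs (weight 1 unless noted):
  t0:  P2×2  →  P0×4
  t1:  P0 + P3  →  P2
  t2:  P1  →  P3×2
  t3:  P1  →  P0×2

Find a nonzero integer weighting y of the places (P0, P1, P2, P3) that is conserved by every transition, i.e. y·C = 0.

y = (P0:1, P1:2, P2:2, P3:1)

Incidence matrix C (rows=places, cols=transitions):
       t0   t1   t2   t3
   P0   4   -1    0    2
   P1   0    0   -1   -1
   P2  -2    1    0    0
   P3   0   -1    2    0

Candidate y = [1, 2, 2, 1]; check y·C column-wise:
  col t0: 1·4 + 2·0 + 2·-2 + 1·0 = 0
  col t1: 1·-1 + 2·0 + 2·1 + 1·-1 = 0
  col t2: 1·0 + 2·-1 + 2·0 + 1·2 = 0
  col t3: 1·2 + 2·-1 + 2·0 + 1·0 = 0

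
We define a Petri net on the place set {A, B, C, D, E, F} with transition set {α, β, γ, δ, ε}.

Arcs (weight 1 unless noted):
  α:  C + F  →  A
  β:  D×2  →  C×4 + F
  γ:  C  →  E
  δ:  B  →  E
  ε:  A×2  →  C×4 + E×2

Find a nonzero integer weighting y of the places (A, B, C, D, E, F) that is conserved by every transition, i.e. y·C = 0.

Incidence matrix C (rows=places, cols=transitions):
        α    β    γ    δ    ε
    A   1    0    0    0   -2
    B   0    0    0   -1    0
    C  -1    4   -1    0    4
    D   0   -2    0    0    0
    E   0    0    1    1    2
    F  -1    1    0    0    0

Candidate y = [3, 1, 1, 3, 1, 2]; check y·C column-wise:
  col α: 3·1 + 1·0 + 1·-1 + 3·0 + 1·0 + 2·-1 = 0
  col β: 3·0 + 1·0 + 1·4 + 3·-2 + 1·0 + 2·1 = 0
  col γ: 3·0 + 1·0 + 1·-1 + 3·0 + 1·1 + 2·0 = 0
  col δ: 3·0 + 1·-1 + 1·0 + 3·0 + 1·1 + 2·0 = 0
  col ε: 3·-2 + 1·0 + 1·4 + 3·0 + 1·2 + 2·0 = 0

y = (A:3, B:1, C:1, D:3, E:1, F:2)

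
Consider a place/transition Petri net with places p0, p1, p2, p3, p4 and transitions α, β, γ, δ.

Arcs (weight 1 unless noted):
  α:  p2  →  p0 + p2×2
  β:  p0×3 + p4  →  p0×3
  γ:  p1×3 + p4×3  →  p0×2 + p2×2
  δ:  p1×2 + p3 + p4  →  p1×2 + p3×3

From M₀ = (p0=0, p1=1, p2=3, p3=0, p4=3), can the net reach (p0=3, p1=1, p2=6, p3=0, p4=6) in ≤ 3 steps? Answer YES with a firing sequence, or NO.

NO — not reachable within 3 firings

depth 0: 1 marking
depth 1: 2 markings reached so far
depth 2: 3 markings reached so far
depth 3: 4 markings reached so far
target is not among the 4 markings reachable within 3 steps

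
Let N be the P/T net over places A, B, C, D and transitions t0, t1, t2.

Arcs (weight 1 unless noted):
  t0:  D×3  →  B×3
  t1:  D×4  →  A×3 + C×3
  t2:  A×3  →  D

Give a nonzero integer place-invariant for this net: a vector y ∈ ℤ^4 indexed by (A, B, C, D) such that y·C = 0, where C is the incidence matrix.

Incidence matrix C (rows=places, cols=transitions):
       t0   t1   t2
    A   0    3   -3
    B   3    0    0
    C   0    3    0
    D  -3   -4    1

Candidate y = [1, 3, 3, 3]; check y·C column-wise:
  col t0: 1·0 + 3·3 + 3·0 + 3·-3 = 0
  col t1: 1·3 + 3·0 + 3·3 + 3·-4 = 0
  col t2: 1·-3 + 3·0 + 3·0 + 3·1 = 0

y = (A:1, B:3, C:3, D:3)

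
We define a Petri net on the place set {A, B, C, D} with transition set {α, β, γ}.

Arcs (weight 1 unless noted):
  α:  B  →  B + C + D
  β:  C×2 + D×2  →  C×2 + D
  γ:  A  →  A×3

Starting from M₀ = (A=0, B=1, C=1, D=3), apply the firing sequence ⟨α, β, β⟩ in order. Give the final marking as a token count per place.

(A=0, B=1, C=2, D=2)

step 1: fire α:  (A=0, B=1, C=1, D=3) → (A=0, B=1, C=2, D=4)
step 2: fire β:  (A=0, B=1, C=2, D=4) → (A=0, B=1, C=2, D=3)
step 3: fire β:  (A=0, B=1, C=2, D=3) → (A=0, B=1, C=2, D=2)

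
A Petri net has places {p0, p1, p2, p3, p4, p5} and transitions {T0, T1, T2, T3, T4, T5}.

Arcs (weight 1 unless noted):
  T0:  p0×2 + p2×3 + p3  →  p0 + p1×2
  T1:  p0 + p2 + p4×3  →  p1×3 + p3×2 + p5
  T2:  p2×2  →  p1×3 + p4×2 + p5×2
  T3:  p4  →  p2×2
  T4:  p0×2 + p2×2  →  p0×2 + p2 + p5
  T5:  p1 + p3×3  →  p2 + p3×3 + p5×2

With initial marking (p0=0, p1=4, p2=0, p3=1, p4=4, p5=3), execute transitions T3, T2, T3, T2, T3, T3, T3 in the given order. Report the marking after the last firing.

step 1: fire T3:  (p0=0, p1=4, p2=0, p3=1, p4=4, p5=3) → (p0=0, p1=4, p2=2, p3=1, p4=3, p5=3)
step 2: fire T2:  (p0=0, p1=4, p2=2, p3=1, p4=3, p5=3) → (p0=0, p1=7, p2=0, p3=1, p4=5, p5=5)
step 3: fire T3:  (p0=0, p1=7, p2=0, p3=1, p4=5, p5=5) → (p0=0, p1=7, p2=2, p3=1, p4=4, p5=5)
step 4: fire T2:  (p0=0, p1=7, p2=2, p3=1, p4=4, p5=5) → (p0=0, p1=10, p2=0, p3=1, p4=6, p5=7)
step 5: fire T3:  (p0=0, p1=10, p2=0, p3=1, p4=6, p5=7) → (p0=0, p1=10, p2=2, p3=1, p4=5, p5=7)
step 6: fire T3:  (p0=0, p1=10, p2=2, p3=1, p4=5, p5=7) → (p0=0, p1=10, p2=4, p3=1, p4=4, p5=7)
step 7: fire T3:  (p0=0, p1=10, p2=4, p3=1, p4=4, p5=7) → (p0=0, p1=10, p2=6, p3=1, p4=3, p5=7)

(p0=0, p1=10, p2=6, p3=1, p4=3, p5=7)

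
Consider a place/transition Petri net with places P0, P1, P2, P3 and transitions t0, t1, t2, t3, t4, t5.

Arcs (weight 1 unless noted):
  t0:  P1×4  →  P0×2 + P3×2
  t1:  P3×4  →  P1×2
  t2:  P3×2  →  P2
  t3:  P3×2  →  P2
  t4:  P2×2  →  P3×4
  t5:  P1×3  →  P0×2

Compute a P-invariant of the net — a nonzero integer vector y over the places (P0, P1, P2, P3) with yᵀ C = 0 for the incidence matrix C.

Incidence matrix C (rows=places, cols=transitions):
       t0   t1   t2   t3   t4   t5
   P0   2    0    0    0    0    2
   P1  -4    2    0    0    0   -3
   P2   0    0    1    1   -2    0
   P3   2   -4   -2   -2    4    0

Candidate y = [3, 2, 2, 1]; check y·C column-wise:
  col t0: 3·2 + 2·-4 + 2·0 + 1·2 = 0
  col t1: 3·0 + 2·2 + 2·0 + 1·-4 = 0
  col t2: 3·0 + 2·0 + 2·1 + 1·-2 = 0
  col t3: 3·0 + 2·0 + 2·1 + 1·-2 = 0
  col t4: 3·0 + 2·0 + 2·-2 + 1·4 = 0
  col t5: 3·2 + 2·-3 + 2·0 + 1·0 = 0

y = (P0:3, P1:2, P2:2, P3:1)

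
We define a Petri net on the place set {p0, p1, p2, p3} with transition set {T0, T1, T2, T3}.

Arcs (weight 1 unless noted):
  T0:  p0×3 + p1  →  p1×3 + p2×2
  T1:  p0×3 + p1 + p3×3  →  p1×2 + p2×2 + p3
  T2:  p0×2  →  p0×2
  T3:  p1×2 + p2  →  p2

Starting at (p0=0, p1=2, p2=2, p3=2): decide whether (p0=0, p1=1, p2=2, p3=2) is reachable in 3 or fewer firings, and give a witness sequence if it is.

depth 0: 1 marking
depth 1: 2 markings reached so far
depth 2: 2 markings reached so far
(frontier empty at depth 2; search complete)
target is not among the 2 markings reachable within 3 steps

NO — not reachable within 3 firings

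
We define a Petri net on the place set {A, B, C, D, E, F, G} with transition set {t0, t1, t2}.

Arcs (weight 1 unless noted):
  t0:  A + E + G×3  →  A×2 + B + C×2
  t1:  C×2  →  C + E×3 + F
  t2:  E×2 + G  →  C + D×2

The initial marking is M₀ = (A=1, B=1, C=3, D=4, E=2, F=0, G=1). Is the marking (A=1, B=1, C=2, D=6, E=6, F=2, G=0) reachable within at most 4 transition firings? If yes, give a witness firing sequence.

step 1: fire t1:  (A=1, B=1, C=3, D=4, E=2, F=0, G=1) → (A=1, B=1, C=2, D=4, E=5, F=1, G=1)
step 2: fire t1:  (A=1, B=1, C=2, D=4, E=5, F=1, G=1) → (A=1, B=1, C=1, D=4, E=8, F=2, G=1)
step 3: fire t2:  (A=1, B=1, C=1, D=4, E=8, F=2, G=1) → (A=1, B=1, C=2, D=6, E=6, F=2, G=0)

YES — reachable via ⟨t1, t1, t2⟩ (3 firings)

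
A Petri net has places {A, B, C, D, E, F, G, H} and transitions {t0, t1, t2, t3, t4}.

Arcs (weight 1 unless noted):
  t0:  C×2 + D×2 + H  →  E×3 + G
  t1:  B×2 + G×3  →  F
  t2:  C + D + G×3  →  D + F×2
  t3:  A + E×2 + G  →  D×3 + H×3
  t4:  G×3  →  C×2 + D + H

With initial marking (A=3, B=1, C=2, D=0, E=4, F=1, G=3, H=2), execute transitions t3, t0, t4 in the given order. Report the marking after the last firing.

(A=2, B=1, C=2, D=2, E=5, F=1, G=0, H=5)

step 1: fire t3:  (A=3, B=1, C=2, D=0, E=4, F=1, G=3, H=2) → (A=2, B=1, C=2, D=3, E=2, F=1, G=2, H=5)
step 2: fire t0:  (A=2, B=1, C=2, D=3, E=2, F=1, G=2, H=5) → (A=2, B=1, C=0, D=1, E=5, F=1, G=3, H=4)
step 3: fire t4:  (A=2, B=1, C=0, D=1, E=5, F=1, G=3, H=4) → (A=2, B=1, C=2, D=2, E=5, F=1, G=0, H=5)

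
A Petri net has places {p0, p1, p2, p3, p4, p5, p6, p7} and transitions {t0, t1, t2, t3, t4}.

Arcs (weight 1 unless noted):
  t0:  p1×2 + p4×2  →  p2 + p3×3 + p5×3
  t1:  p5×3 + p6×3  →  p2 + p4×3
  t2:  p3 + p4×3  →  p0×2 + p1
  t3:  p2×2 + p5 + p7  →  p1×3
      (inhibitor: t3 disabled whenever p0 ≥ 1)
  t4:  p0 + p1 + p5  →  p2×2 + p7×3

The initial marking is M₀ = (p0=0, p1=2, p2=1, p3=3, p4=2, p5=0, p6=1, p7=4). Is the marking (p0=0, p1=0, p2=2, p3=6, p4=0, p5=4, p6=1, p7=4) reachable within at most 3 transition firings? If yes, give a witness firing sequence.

depth 0: 1 marking
depth 1: 2 markings reached so far
depth 2: 3 markings reached so far
depth 3: 3 markings reached so far
(frontier empty at depth 3; search complete)
target is not among the 3 markings reachable within 3 steps

NO — not reachable within 3 firings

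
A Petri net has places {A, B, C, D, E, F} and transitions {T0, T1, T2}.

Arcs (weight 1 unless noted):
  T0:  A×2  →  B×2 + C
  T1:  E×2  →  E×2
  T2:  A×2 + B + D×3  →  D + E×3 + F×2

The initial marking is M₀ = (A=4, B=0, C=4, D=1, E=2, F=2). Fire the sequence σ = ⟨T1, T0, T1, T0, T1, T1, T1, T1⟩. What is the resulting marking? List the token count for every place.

step 1: fire T1:  (A=4, B=0, C=4, D=1, E=2, F=2) → (A=4, B=0, C=4, D=1, E=2, F=2)
step 2: fire T0:  (A=4, B=0, C=4, D=1, E=2, F=2) → (A=2, B=2, C=5, D=1, E=2, F=2)
step 3: fire T1:  (A=2, B=2, C=5, D=1, E=2, F=2) → (A=2, B=2, C=5, D=1, E=2, F=2)
step 4: fire T0:  (A=2, B=2, C=5, D=1, E=2, F=2) → (A=0, B=4, C=6, D=1, E=2, F=2)
step 5: fire T1:  (A=0, B=4, C=6, D=1, E=2, F=2) → (A=0, B=4, C=6, D=1, E=2, F=2)
step 6: fire T1:  (A=0, B=4, C=6, D=1, E=2, F=2) → (A=0, B=4, C=6, D=1, E=2, F=2)
step 7: fire T1:  (A=0, B=4, C=6, D=1, E=2, F=2) → (A=0, B=4, C=6, D=1, E=2, F=2)
step 8: fire T1:  (A=0, B=4, C=6, D=1, E=2, F=2) → (A=0, B=4, C=6, D=1, E=2, F=2)

(A=0, B=4, C=6, D=1, E=2, F=2)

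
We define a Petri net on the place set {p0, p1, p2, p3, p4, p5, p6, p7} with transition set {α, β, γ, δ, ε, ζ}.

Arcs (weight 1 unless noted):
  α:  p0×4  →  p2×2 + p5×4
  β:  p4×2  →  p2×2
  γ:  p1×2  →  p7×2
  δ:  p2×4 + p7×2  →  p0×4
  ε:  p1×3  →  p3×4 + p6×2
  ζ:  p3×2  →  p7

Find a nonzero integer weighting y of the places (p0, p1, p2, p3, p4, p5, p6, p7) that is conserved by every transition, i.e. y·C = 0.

Incidence matrix C (rows=places, cols=transitions):
        α    β    γ    δ    ε    ζ
   p0  -4    0    0    4    0    0
   p1   0    0   -2    0   -3    0
   p2   2    2    0   -4    0    0
   p3   0    0    0    0    4   -2
   p4   0   -2    0    0    0    0
   p5   4    0    0    0    0    0
   p6   0    0    0    0    2    0
   p7   0    0    2   -2    0    1

Candidate y = [2, 0, 2, 0, 2, 1, 0, 0]; check y·C column-wise:
  col α: 2·-4 + 2·2 + 2·0 + 1·4 = 0
  col β: 2·0 + 2·2 + 2·-2 + 1·0 = 0
  col γ: 2·0 + 0·-2 + 2·0 + 2·0 + 1·0 + 0·2 = 0
  col δ: 2·4 + 2·-4 + 2·0 + 1·0 + 0·-2 = 0
  col ε: 2·0 + 0·-3 + 2·0 + 0·4 + 2·0 + 1·0 + 0·2 = 0
  col ζ: 2·0 + 2·0 + 0·-2 + 2·0 + 1·0 + 0·1 = 0

y = (p0:2, p1:0, p2:2, p3:0, p4:2, p5:1, p6:0, p7:0)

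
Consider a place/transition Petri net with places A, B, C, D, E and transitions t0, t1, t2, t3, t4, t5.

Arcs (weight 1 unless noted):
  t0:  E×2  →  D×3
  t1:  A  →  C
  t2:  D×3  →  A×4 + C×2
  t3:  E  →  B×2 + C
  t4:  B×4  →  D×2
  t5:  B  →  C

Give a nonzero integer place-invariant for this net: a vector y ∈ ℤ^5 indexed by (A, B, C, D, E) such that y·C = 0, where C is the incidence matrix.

Incidence matrix C (rows=places, cols=transitions):
       t0   t1   t2   t3   t4   t5
    A   0   -1    4    0    0    0
    B   0    0    0    2   -4   -1
    C   0    1    2    1    0    1
    D   3    0   -3    0    2    0
    E  -2    0    0   -1    0    0

Candidate y = [1, 1, 1, 2, 3]; check y·C column-wise:
  col t0: 1·0 + 1·0 + 1·0 + 2·3 + 3·-2 = 0
  col t1: 1·-1 + 1·0 + 1·1 + 2·0 + 3·0 = 0
  col t2: 1·4 + 1·0 + 1·2 + 2·-3 + 3·0 = 0
  col t3: 1·0 + 1·2 + 1·1 + 2·0 + 3·-1 = 0
  col t4: 1·0 + 1·-4 + 1·0 + 2·2 + 3·0 = 0
  col t5: 1·0 + 1·-1 + 1·1 + 2·0 + 3·0 = 0

y = (A:1, B:1, C:1, D:2, E:3)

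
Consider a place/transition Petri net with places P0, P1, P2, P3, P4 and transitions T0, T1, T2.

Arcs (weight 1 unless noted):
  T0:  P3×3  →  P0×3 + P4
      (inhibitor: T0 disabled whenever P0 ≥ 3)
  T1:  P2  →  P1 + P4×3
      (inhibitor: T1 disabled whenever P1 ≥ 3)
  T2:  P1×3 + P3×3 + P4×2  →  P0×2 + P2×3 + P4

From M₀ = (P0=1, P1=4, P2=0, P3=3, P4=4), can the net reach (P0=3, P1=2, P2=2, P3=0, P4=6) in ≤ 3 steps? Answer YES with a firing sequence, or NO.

step 1: fire T2:  (P0=1, P1=4, P2=0, P3=3, P4=4) → (P0=3, P1=1, P2=3, P3=0, P4=3)
step 2: fire T1:  (P0=3, P1=1, P2=3, P3=0, P4=3) → (P0=3, P1=2, P2=2, P3=0, P4=6)

YES — reachable via ⟨T2, T1⟩ (2 firings)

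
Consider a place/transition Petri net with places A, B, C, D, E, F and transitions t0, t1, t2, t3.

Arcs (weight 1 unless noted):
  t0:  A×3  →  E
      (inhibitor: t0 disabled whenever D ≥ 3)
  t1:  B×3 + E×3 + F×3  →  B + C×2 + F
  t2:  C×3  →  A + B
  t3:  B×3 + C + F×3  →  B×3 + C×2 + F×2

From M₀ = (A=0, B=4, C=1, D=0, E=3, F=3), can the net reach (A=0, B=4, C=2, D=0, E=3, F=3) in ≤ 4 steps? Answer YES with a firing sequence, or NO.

NO — not reachable within 4 firings

depth 0: 1 marking
depth 1: 3 markings reached so far
depth 2: 4 markings reached so far
depth 3: 4 markings reached so far
(frontier empty at depth 3; search complete)
target is not among the 4 markings reachable within 4 steps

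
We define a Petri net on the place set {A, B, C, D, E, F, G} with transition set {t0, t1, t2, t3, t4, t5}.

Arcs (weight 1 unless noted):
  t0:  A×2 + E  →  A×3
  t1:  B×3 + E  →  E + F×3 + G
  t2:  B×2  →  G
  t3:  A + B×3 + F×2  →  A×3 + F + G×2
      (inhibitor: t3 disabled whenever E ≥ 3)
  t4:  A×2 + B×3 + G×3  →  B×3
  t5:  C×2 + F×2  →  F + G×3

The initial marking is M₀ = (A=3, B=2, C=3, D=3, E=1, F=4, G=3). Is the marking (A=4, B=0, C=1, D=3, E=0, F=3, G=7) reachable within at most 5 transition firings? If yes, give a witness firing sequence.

YES — reachable via ⟨t0, t2, t5⟩ (3 firings)

step 1: fire t0:  (A=3, B=2, C=3, D=3, E=1, F=4, G=3) → (A=4, B=2, C=3, D=3, E=0, F=4, G=3)
step 2: fire t2:  (A=4, B=2, C=3, D=3, E=0, F=4, G=3) → (A=4, B=0, C=3, D=3, E=0, F=4, G=4)
step 3: fire t5:  (A=4, B=0, C=3, D=3, E=0, F=4, G=4) → (A=4, B=0, C=1, D=3, E=0, F=3, G=7)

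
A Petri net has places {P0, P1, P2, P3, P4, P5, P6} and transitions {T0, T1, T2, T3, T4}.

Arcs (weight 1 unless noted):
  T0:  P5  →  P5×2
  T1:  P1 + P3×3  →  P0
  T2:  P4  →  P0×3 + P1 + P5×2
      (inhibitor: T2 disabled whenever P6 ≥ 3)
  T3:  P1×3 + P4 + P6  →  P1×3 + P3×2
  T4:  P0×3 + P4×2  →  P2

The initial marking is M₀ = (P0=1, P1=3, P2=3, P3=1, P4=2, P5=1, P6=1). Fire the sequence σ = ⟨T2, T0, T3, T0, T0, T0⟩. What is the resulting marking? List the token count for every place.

(P0=4, P1=4, P2=3, P3=3, P4=0, P5=7, P6=0)

step 1: fire T2:  (P0=1, P1=3, P2=3, P3=1, P4=2, P5=1, P6=1) → (P0=4, P1=4, P2=3, P3=1, P4=1, P5=3, P6=1)
step 2: fire T0:  (P0=4, P1=4, P2=3, P3=1, P4=1, P5=3, P6=1) → (P0=4, P1=4, P2=3, P3=1, P4=1, P5=4, P6=1)
step 3: fire T3:  (P0=4, P1=4, P2=3, P3=1, P4=1, P5=4, P6=1) → (P0=4, P1=4, P2=3, P3=3, P4=0, P5=4, P6=0)
step 4: fire T0:  (P0=4, P1=4, P2=3, P3=3, P4=0, P5=4, P6=0) → (P0=4, P1=4, P2=3, P3=3, P4=0, P5=5, P6=0)
step 5: fire T0:  (P0=4, P1=4, P2=3, P3=3, P4=0, P5=5, P6=0) → (P0=4, P1=4, P2=3, P3=3, P4=0, P5=6, P6=0)
step 6: fire T0:  (P0=4, P1=4, P2=3, P3=3, P4=0, P5=6, P6=0) → (P0=4, P1=4, P2=3, P3=3, P4=0, P5=7, P6=0)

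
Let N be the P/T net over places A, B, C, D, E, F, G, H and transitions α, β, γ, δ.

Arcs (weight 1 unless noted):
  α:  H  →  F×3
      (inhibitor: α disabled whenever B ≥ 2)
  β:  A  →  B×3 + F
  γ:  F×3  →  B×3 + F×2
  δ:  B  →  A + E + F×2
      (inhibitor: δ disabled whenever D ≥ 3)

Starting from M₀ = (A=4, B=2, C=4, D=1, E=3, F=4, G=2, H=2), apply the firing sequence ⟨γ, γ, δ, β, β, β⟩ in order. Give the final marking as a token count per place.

step 1: fire γ:  (A=4, B=2, C=4, D=1, E=3, F=4, G=2, H=2) → (A=4, B=5, C=4, D=1, E=3, F=3, G=2, H=2)
step 2: fire γ:  (A=4, B=5, C=4, D=1, E=3, F=3, G=2, H=2) → (A=4, B=8, C=4, D=1, E=3, F=2, G=2, H=2)
step 3: fire δ:  (A=4, B=8, C=4, D=1, E=3, F=2, G=2, H=2) → (A=5, B=7, C=4, D=1, E=4, F=4, G=2, H=2)
step 4: fire β:  (A=5, B=7, C=4, D=1, E=4, F=4, G=2, H=2) → (A=4, B=10, C=4, D=1, E=4, F=5, G=2, H=2)
step 5: fire β:  (A=4, B=10, C=4, D=1, E=4, F=5, G=2, H=2) → (A=3, B=13, C=4, D=1, E=4, F=6, G=2, H=2)
step 6: fire β:  (A=3, B=13, C=4, D=1, E=4, F=6, G=2, H=2) → (A=2, B=16, C=4, D=1, E=4, F=7, G=2, H=2)

(A=2, B=16, C=4, D=1, E=4, F=7, G=2, H=2)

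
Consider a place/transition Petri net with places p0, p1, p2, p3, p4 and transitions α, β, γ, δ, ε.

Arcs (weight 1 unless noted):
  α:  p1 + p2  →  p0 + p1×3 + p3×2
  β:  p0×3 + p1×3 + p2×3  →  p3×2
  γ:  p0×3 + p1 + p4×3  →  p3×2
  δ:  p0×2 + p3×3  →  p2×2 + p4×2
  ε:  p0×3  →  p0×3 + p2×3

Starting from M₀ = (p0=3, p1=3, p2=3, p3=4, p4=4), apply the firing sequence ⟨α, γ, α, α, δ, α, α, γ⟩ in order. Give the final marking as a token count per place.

(p0=0, p1=11, p2=0, p3=15, p4=0)

step 1: fire α:  (p0=3, p1=3, p2=3, p3=4, p4=4) → (p0=4, p1=5, p2=2, p3=6, p4=4)
step 2: fire γ:  (p0=4, p1=5, p2=2, p3=6, p4=4) → (p0=1, p1=4, p2=2, p3=8, p4=1)
step 3: fire α:  (p0=1, p1=4, p2=2, p3=8, p4=1) → (p0=2, p1=6, p2=1, p3=10, p4=1)
step 4: fire α:  (p0=2, p1=6, p2=1, p3=10, p4=1) → (p0=3, p1=8, p2=0, p3=12, p4=1)
step 5: fire δ:  (p0=3, p1=8, p2=0, p3=12, p4=1) → (p0=1, p1=8, p2=2, p3=9, p4=3)
step 6: fire α:  (p0=1, p1=8, p2=2, p3=9, p4=3) → (p0=2, p1=10, p2=1, p3=11, p4=3)
step 7: fire α:  (p0=2, p1=10, p2=1, p3=11, p4=3) → (p0=3, p1=12, p2=0, p3=13, p4=3)
step 8: fire γ:  (p0=3, p1=12, p2=0, p3=13, p4=3) → (p0=0, p1=11, p2=0, p3=15, p4=0)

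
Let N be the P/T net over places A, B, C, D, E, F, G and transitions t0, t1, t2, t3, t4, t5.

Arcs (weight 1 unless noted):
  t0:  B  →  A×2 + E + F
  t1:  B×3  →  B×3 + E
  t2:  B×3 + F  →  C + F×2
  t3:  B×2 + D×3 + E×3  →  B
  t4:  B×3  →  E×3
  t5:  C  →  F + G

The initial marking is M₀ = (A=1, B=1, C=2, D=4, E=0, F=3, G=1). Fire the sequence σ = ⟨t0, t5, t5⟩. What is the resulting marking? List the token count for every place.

(A=3, B=0, C=0, D=4, E=1, F=6, G=3)

step 1: fire t0:  (A=1, B=1, C=2, D=4, E=0, F=3, G=1) → (A=3, B=0, C=2, D=4, E=1, F=4, G=1)
step 2: fire t5:  (A=3, B=0, C=2, D=4, E=1, F=4, G=1) → (A=3, B=0, C=1, D=4, E=1, F=5, G=2)
step 3: fire t5:  (A=3, B=0, C=1, D=4, E=1, F=5, G=2) → (A=3, B=0, C=0, D=4, E=1, F=6, G=3)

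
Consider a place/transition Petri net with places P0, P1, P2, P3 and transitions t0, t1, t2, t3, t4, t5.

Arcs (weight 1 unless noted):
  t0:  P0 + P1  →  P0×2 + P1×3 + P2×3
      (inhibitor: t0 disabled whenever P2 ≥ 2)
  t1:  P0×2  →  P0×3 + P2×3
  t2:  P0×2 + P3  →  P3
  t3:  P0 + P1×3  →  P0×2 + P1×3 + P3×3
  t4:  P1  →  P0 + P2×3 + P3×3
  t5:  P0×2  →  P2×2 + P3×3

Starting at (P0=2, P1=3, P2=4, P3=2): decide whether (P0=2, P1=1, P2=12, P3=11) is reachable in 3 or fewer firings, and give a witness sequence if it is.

step 1: fire t4:  (P0=2, P1=3, P2=4, P3=2) → (P0=3, P1=2, P2=7, P3=5)
step 2: fire t4:  (P0=3, P1=2, P2=7, P3=5) → (P0=4, P1=1, P2=10, P3=8)
step 3: fire t5:  (P0=4, P1=1, P2=10, P3=8) → (P0=2, P1=1, P2=12, P3=11)

YES — reachable via ⟨t4, t4, t5⟩ (3 firings)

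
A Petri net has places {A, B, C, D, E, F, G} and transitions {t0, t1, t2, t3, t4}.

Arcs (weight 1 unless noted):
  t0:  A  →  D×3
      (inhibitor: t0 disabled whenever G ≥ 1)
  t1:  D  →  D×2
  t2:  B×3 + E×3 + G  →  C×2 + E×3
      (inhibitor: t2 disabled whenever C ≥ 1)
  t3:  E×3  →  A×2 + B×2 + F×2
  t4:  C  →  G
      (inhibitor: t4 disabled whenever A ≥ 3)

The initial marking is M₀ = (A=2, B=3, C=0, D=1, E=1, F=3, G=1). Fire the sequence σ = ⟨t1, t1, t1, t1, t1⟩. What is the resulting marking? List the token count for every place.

(A=2, B=3, C=0, D=6, E=1, F=3, G=1)

step 1: fire t1:  (A=2, B=3, C=0, D=1, E=1, F=3, G=1) → (A=2, B=3, C=0, D=2, E=1, F=3, G=1)
step 2: fire t1:  (A=2, B=3, C=0, D=2, E=1, F=3, G=1) → (A=2, B=3, C=0, D=3, E=1, F=3, G=1)
step 3: fire t1:  (A=2, B=3, C=0, D=3, E=1, F=3, G=1) → (A=2, B=3, C=0, D=4, E=1, F=3, G=1)
step 4: fire t1:  (A=2, B=3, C=0, D=4, E=1, F=3, G=1) → (A=2, B=3, C=0, D=5, E=1, F=3, G=1)
step 5: fire t1:  (A=2, B=3, C=0, D=5, E=1, F=3, G=1) → (A=2, B=3, C=0, D=6, E=1, F=3, G=1)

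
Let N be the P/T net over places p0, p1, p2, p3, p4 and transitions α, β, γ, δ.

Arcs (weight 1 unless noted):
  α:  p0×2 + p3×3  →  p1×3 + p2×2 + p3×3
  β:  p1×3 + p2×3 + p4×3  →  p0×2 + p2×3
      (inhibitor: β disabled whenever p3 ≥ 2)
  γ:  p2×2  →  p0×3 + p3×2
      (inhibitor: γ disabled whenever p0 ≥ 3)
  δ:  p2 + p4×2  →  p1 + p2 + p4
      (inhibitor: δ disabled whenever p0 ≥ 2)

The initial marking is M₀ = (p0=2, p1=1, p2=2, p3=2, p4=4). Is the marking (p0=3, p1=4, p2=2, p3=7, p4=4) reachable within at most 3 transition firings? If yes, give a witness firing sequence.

depth 0: 1 marking
depth 1: 2 markings reached so far
depth 2: 3 markings reached so far
depth 3: 4 markings reached so far
target is not among the 4 markings reachable within 3 steps

NO — not reachable within 3 firings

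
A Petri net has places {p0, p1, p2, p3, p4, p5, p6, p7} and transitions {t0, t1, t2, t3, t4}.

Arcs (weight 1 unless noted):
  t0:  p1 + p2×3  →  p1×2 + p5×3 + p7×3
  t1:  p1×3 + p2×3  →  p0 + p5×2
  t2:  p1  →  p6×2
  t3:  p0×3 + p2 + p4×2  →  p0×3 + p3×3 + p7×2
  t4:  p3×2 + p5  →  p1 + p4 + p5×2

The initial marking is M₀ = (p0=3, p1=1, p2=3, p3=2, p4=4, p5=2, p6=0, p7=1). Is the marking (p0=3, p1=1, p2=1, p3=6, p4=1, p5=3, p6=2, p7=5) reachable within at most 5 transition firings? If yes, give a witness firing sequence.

step 1: fire t2:  (p0=3, p1=1, p2=3, p3=2, p4=4, p5=2, p6=0, p7=1) → (p0=3, p1=0, p2=3, p3=2, p4=4, p5=2, p6=2, p7=1)
step 2: fire t3:  (p0=3, p1=0, p2=3, p3=2, p4=4, p5=2, p6=2, p7=1) → (p0=3, p1=0, p2=2, p3=5, p4=2, p5=2, p6=2, p7=3)
step 3: fire t3:  (p0=3, p1=0, p2=2, p3=5, p4=2, p5=2, p6=2, p7=3) → (p0=3, p1=0, p2=1, p3=8, p4=0, p5=2, p6=2, p7=5)
step 4: fire t4:  (p0=3, p1=0, p2=1, p3=8, p4=0, p5=2, p6=2, p7=5) → (p0=3, p1=1, p2=1, p3=6, p4=1, p5=3, p6=2, p7=5)

YES — reachable via ⟨t2, t3, t3, t4⟩ (4 firings)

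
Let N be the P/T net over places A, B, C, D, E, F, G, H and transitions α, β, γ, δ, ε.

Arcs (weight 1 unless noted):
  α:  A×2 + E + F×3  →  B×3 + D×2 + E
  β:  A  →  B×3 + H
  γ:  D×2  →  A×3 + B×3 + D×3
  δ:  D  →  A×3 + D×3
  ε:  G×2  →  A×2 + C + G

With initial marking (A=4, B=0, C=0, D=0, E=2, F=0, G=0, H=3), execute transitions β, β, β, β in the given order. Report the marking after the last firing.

step 1: fire β:  (A=4, B=0, C=0, D=0, E=2, F=0, G=0, H=3) → (A=3, B=3, C=0, D=0, E=2, F=0, G=0, H=4)
step 2: fire β:  (A=3, B=3, C=0, D=0, E=2, F=0, G=0, H=4) → (A=2, B=6, C=0, D=0, E=2, F=0, G=0, H=5)
step 3: fire β:  (A=2, B=6, C=0, D=0, E=2, F=0, G=0, H=5) → (A=1, B=9, C=0, D=0, E=2, F=0, G=0, H=6)
step 4: fire β:  (A=1, B=9, C=0, D=0, E=2, F=0, G=0, H=6) → (A=0, B=12, C=0, D=0, E=2, F=0, G=0, H=7)

(A=0, B=12, C=0, D=0, E=2, F=0, G=0, H=7)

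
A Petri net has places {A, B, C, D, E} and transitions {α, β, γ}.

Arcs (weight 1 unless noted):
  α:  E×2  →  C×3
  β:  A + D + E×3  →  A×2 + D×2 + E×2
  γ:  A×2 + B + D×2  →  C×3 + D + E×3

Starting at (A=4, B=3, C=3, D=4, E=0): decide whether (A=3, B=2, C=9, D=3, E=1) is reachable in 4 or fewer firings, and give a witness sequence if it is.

NO — not reachable within 4 firings

depth 0: 1 marking
depth 1: 2 markings reached so far
depth 2: 5 markings reached so far
depth 3: 8 markings reached so far
depth 4: 11 markings reached so far
target is not among the 11 markings reachable within 4 steps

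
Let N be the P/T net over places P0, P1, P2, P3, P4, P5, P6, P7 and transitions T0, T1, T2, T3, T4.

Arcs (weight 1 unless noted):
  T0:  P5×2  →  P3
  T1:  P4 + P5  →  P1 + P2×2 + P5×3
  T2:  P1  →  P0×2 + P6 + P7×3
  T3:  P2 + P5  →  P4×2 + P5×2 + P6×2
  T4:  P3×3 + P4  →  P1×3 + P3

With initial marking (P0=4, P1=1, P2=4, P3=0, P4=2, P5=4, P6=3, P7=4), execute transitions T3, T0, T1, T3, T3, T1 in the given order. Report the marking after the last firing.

(P0=4, P1=3, P2=5, P3=1, P4=6, P5=9, P6=9, P7=4)

step 1: fire T3:  (P0=4, P1=1, P2=4, P3=0, P4=2, P5=4, P6=3, P7=4) → (P0=4, P1=1, P2=3, P3=0, P4=4, P5=5, P6=5, P7=4)
step 2: fire T0:  (P0=4, P1=1, P2=3, P3=0, P4=4, P5=5, P6=5, P7=4) → (P0=4, P1=1, P2=3, P3=1, P4=4, P5=3, P6=5, P7=4)
step 3: fire T1:  (P0=4, P1=1, P2=3, P3=1, P4=4, P5=3, P6=5, P7=4) → (P0=4, P1=2, P2=5, P3=1, P4=3, P5=5, P6=5, P7=4)
step 4: fire T3:  (P0=4, P1=2, P2=5, P3=1, P4=3, P5=5, P6=5, P7=4) → (P0=4, P1=2, P2=4, P3=1, P4=5, P5=6, P6=7, P7=4)
step 5: fire T3:  (P0=4, P1=2, P2=4, P3=1, P4=5, P5=6, P6=7, P7=4) → (P0=4, P1=2, P2=3, P3=1, P4=7, P5=7, P6=9, P7=4)
step 6: fire T1:  (P0=4, P1=2, P2=3, P3=1, P4=7, P5=7, P6=9, P7=4) → (P0=4, P1=3, P2=5, P3=1, P4=6, P5=9, P6=9, P7=4)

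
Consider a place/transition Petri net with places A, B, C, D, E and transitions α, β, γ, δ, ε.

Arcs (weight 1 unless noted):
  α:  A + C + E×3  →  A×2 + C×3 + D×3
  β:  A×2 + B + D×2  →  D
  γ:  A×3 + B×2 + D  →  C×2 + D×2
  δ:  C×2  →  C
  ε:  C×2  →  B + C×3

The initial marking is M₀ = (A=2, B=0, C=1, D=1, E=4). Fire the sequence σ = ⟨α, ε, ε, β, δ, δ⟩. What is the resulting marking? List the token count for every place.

(A=1, B=1, C=3, D=3, E=1)

step 1: fire α:  (A=2, B=0, C=1, D=1, E=4) → (A=3, B=0, C=3, D=4, E=1)
step 2: fire ε:  (A=3, B=0, C=3, D=4, E=1) → (A=3, B=1, C=4, D=4, E=1)
step 3: fire ε:  (A=3, B=1, C=4, D=4, E=1) → (A=3, B=2, C=5, D=4, E=1)
step 4: fire β:  (A=3, B=2, C=5, D=4, E=1) → (A=1, B=1, C=5, D=3, E=1)
step 5: fire δ:  (A=1, B=1, C=5, D=3, E=1) → (A=1, B=1, C=4, D=3, E=1)
step 6: fire δ:  (A=1, B=1, C=4, D=3, E=1) → (A=1, B=1, C=3, D=3, E=1)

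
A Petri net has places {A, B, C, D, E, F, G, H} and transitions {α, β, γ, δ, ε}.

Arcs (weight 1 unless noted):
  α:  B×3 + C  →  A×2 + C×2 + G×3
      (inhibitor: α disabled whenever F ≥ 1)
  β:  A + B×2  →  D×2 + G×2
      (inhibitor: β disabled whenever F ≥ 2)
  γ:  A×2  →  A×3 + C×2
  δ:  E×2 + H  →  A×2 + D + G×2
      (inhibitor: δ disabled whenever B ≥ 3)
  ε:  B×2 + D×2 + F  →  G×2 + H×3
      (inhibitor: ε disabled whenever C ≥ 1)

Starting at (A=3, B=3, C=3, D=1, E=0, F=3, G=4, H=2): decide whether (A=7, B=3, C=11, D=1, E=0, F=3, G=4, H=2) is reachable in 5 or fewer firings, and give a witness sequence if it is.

step 1: fire γ:  (A=3, B=3, C=3, D=1, E=0, F=3, G=4, H=2) → (A=4, B=3, C=5, D=1, E=0, F=3, G=4, H=2)
step 2: fire γ:  (A=4, B=3, C=5, D=1, E=0, F=3, G=4, H=2) → (A=5, B=3, C=7, D=1, E=0, F=3, G=4, H=2)
step 3: fire γ:  (A=5, B=3, C=7, D=1, E=0, F=3, G=4, H=2) → (A=6, B=3, C=9, D=1, E=0, F=3, G=4, H=2)
step 4: fire γ:  (A=6, B=3, C=9, D=1, E=0, F=3, G=4, H=2) → (A=7, B=3, C=11, D=1, E=0, F=3, G=4, H=2)

YES — reachable via ⟨γ, γ, γ, γ⟩ (4 firings)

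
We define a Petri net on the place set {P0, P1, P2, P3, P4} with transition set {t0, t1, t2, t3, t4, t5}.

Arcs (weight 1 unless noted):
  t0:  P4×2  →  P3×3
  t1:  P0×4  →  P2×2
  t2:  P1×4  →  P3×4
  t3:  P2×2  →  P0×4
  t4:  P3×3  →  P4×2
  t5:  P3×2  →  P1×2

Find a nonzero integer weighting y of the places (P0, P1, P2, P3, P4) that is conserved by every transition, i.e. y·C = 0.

Incidence matrix C (rows=places, cols=transitions):
       t0   t1   t2   t3   t4   t5
   P0   0   -4    0    4    0    0
   P1   0    0   -4    0    0    2
   P2   0    2    0   -2    0    0
   P3   3    0    4    0   -3   -2
   P4  -2    0    0    0    2    0

Candidate y = [1, 0, 2, 0, 0]; check y·C column-wise:
  col t0: 1·0 + 2·0 + 0·3 + 0·-2 = 0
  col t1: 1·-4 + 2·2 = 0
  col t2: 1·0 + 0·-4 + 2·0 + 0·4 = 0
  col t3: 1·4 + 2·-2 = 0
  col t4: 1·0 + 2·0 + 0·-3 + 0·2 = 0
  col t5: 1·0 + 0·2 + 2·0 + 0·-2 = 0

y = (P0:1, P1:0, P2:2, P3:0, P4:0)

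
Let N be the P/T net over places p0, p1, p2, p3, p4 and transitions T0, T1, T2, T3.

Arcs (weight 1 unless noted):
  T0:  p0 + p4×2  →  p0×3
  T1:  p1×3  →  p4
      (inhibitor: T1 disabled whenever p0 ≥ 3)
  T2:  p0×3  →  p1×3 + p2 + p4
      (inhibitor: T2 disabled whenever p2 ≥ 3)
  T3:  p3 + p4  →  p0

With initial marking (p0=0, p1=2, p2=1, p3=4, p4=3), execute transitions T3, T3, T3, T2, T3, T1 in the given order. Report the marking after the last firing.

step 1: fire T3:  (p0=0, p1=2, p2=1, p3=4, p4=3) → (p0=1, p1=2, p2=1, p3=3, p4=2)
step 2: fire T3:  (p0=1, p1=2, p2=1, p3=3, p4=2) → (p0=2, p1=2, p2=1, p3=2, p4=1)
step 3: fire T3:  (p0=2, p1=2, p2=1, p3=2, p4=1) → (p0=3, p1=2, p2=1, p3=1, p4=0)
step 4: fire T2:  (p0=3, p1=2, p2=1, p3=1, p4=0) → (p0=0, p1=5, p2=2, p3=1, p4=1)
step 5: fire T3:  (p0=0, p1=5, p2=2, p3=1, p4=1) → (p0=1, p1=5, p2=2, p3=0, p4=0)
step 6: fire T1:  (p0=1, p1=5, p2=2, p3=0, p4=0) → (p0=1, p1=2, p2=2, p3=0, p4=1)

(p0=1, p1=2, p2=2, p3=0, p4=1)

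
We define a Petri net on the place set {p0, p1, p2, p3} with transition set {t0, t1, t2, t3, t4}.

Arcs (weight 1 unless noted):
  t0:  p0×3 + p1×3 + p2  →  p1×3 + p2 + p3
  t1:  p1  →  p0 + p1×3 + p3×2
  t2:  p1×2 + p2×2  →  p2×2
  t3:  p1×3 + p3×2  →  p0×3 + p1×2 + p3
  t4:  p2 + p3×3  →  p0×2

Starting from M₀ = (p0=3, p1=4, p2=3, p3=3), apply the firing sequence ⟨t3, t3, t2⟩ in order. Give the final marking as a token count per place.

step 1: fire t3:  (p0=3, p1=4, p2=3, p3=3) → (p0=6, p1=3, p2=3, p3=2)
step 2: fire t3:  (p0=6, p1=3, p2=3, p3=2) → (p0=9, p1=2, p2=3, p3=1)
step 3: fire t2:  (p0=9, p1=2, p2=3, p3=1) → (p0=9, p1=0, p2=3, p3=1)

(p0=9, p1=0, p2=3, p3=1)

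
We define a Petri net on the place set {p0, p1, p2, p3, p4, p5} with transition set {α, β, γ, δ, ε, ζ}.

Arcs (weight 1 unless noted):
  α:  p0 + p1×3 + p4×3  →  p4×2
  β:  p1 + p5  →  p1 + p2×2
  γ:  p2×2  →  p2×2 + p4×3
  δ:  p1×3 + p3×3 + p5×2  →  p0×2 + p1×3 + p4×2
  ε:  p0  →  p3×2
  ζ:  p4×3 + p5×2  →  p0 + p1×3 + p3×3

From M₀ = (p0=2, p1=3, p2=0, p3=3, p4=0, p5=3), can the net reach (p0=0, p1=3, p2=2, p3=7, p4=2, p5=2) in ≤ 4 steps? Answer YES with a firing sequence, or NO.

NO — not reachable within 4 firings

depth 0: 1 marking
depth 1: 4 markings reached so far
depth 2: 10 markings reached so far
depth 3: 21 markings reached so far
depth 4: 39 markings reached so far
target is not among the 39 markings reachable within 4 steps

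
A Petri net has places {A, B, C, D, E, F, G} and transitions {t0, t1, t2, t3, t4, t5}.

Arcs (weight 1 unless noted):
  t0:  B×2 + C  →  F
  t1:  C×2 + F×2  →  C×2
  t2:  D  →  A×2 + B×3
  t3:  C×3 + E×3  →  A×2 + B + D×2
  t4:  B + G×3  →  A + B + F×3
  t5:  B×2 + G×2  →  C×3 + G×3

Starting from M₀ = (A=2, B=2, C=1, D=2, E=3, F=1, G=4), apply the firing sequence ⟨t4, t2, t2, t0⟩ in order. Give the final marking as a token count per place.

step 1: fire t4:  (A=2, B=2, C=1, D=2, E=3, F=1, G=4) → (A=3, B=2, C=1, D=2, E=3, F=4, G=1)
step 2: fire t2:  (A=3, B=2, C=1, D=2, E=3, F=4, G=1) → (A=5, B=5, C=1, D=1, E=3, F=4, G=1)
step 3: fire t2:  (A=5, B=5, C=1, D=1, E=3, F=4, G=1) → (A=7, B=8, C=1, D=0, E=3, F=4, G=1)
step 4: fire t0:  (A=7, B=8, C=1, D=0, E=3, F=4, G=1) → (A=7, B=6, C=0, D=0, E=3, F=5, G=1)

(A=7, B=6, C=0, D=0, E=3, F=5, G=1)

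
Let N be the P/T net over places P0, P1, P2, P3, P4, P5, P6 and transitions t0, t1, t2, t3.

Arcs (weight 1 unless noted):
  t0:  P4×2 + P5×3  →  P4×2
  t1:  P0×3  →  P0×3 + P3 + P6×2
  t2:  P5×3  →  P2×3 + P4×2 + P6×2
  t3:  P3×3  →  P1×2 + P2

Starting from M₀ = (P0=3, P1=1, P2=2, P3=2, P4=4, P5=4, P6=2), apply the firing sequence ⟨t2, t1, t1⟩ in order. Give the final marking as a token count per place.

(P0=3, P1=1, P2=5, P3=4, P4=6, P5=1, P6=8)

step 1: fire t2:  (P0=3, P1=1, P2=2, P3=2, P4=4, P5=4, P6=2) → (P0=3, P1=1, P2=5, P3=2, P4=6, P5=1, P6=4)
step 2: fire t1:  (P0=3, P1=1, P2=5, P3=2, P4=6, P5=1, P6=4) → (P0=3, P1=1, P2=5, P3=3, P4=6, P5=1, P6=6)
step 3: fire t1:  (P0=3, P1=1, P2=5, P3=3, P4=6, P5=1, P6=6) → (P0=3, P1=1, P2=5, P3=4, P4=6, P5=1, P6=8)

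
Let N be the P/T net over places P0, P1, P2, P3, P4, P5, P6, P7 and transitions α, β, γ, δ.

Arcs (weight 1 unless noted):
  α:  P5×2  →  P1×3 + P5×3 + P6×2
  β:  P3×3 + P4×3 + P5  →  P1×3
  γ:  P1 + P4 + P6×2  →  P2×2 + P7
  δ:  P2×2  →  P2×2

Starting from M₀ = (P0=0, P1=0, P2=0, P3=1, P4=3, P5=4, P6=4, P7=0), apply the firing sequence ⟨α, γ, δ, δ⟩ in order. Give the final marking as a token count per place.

step 1: fire α:  (P0=0, P1=0, P2=0, P3=1, P4=3, P5=4, P6=4, P7=0) → (P0=0, P1=3, P2=0, P3=1, P4=3, P5=5, P6=6, P7=0)
step 2: fire γ:  (P0=0, P1=3, P2=0, P3=1, P4=3, P5=5, P6=6, P7=0) → (P0=0, P1=2, P2=2, P3=1, P4=2, P5=5, P6=4, P7=1)
step 3: fire δ:  (P0=0, P1=2, P2=2, P3=1, P4=2, P5=5, P6=4, P7=1) → (P0=0, P1=2, P2=2, P3=1, P4=2, P5=5, P6=4, P7=1)
step 4: fire δ:  (P0=0, P1=2, P2=2, P3=1, P4=2, P5=5, P6=4, P7=1) → (P0=0, P1=2, P2=2, P3=1, P4=2, P5=5, P6=4, P7=1)

(P0=0, P1=2, P2=2, P3=1, P4=2, P5=5, P6=4, P7=1)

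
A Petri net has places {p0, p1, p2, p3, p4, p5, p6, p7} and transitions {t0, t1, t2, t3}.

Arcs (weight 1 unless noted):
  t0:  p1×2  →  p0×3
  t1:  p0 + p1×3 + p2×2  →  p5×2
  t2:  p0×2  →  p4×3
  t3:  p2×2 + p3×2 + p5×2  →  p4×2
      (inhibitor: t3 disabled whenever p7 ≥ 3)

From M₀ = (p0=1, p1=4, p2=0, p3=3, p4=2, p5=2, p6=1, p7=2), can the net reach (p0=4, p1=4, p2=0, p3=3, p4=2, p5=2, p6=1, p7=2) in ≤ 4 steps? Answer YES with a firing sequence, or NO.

NO — not reachable within 4 firings

depth 0: 1 marking
depth 1: 2 markings reached so far
depth 2: 4 markings reached so far
depth 3: 6 markings reached so far
depth 4: 7 markings reached so far
target is not among the 7 markings reachable within 4 steps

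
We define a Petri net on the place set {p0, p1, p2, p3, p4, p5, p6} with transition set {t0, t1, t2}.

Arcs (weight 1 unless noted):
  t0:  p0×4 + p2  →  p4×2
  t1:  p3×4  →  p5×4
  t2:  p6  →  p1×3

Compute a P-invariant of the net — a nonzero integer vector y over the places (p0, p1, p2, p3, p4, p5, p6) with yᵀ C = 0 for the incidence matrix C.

y = (p0:1, p1:0, p2:-4, p3:0, p4:0, p5:0, p6:0)

Incidence matrix C (rows=places, cols=transitions):
       t0   t1   t2
   p0  -4    0    0
   p1   0    0    3
   p2  -1    0    0
   p3   0   -4    0
   p4   2    0    0
   p5   0    4    0
   p6   0    0   -1

Candidate y = [1, 0, -4, 0, 0, 0, 0]; check y·C column-wise:
  col t0: 1·-4 + -4·-1 + 0·2 = 0
  col t1: 1·0 + -4·0 + 0·-4 + 0·4 = 0
  col t2: 1·0 + 0·3 + -4·0 + 0·-1 = 0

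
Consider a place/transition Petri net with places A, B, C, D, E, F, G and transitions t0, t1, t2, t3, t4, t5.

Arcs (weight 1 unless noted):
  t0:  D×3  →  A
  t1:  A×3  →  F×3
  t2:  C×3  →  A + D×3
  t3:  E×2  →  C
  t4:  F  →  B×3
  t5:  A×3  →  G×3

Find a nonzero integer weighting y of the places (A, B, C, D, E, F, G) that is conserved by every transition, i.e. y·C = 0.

y = (A:3, B:1, C:2, D:1, E:1, F:3, G:3)

Incidence matrix C (rows=places, cols=transitions):
       t0   t1   t2   t3   t4   t5
    A   1   -3    1    0    0   -3
    B   0    0    0    0    3    0
    C   0    0   -3    1    0    0
    D  -3    0    3    0    0    0
    E   0    0    0   -2    0    0
    F   0    3    0    0   -1    0
    G   0    0    0    0    0    3

Candidate y = [3, 1, 2, 1, 1, 3, 3]; check y·C column-wise:
  col t0: 3·1 + 1·0 + 2·0 + 1·-3 + 1·0 + 3·0 + 3·0 = 0
  col t1: 3·-3 + 1·0 + 2·0 + 1·0 + 1·0 + 3·3 + 3·0 = 0
  col t2: 3·1 + 1·0 + 2·-3 + 1·3 + 1·0 + 3·0 + 3·0 = 0
  col t3: 3·0 + 1·0 + 2·1 + 1·0 + 1·-2 + 3·0 + 3·0 = 0
  col t4: 3·0 + 1·3 + 2·0 + 1·0 + 1·0 + 3·-1 + 3·0 = 0
  col t5: 3·-3 + 1·0 + 2·0 + 1·0 + 1·0 + 3·0 + 3·3 = 0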